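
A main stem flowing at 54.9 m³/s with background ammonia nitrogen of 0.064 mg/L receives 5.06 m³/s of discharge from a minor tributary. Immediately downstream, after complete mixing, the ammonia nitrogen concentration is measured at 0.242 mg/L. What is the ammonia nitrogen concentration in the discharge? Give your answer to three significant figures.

Mass balance: 54.90·0.06400 + 5.060·Cₑ = 59.96·0.2420
→ Cₑ = (59.96·0.2420 − 54.90·0.06400) / 5.060 = 2.173 mg/L.

2.17 mg/L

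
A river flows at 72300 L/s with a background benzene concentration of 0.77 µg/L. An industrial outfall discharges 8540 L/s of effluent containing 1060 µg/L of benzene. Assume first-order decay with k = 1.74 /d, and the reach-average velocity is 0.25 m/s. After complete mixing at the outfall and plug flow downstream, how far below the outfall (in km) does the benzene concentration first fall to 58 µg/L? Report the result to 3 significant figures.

8.24 km

Mass balance: C = (72300·0.7700 + 8540·1060) / 80840 = 9108000/80840 = 112.7 µg/L.
Set 112.7·exp(−k·t) = 58 → t = ln(112.7/58)/k = 32970 s = 9.159 h.
Distance = v·t = 0.25·32970 = 8243 m = 8.243 km.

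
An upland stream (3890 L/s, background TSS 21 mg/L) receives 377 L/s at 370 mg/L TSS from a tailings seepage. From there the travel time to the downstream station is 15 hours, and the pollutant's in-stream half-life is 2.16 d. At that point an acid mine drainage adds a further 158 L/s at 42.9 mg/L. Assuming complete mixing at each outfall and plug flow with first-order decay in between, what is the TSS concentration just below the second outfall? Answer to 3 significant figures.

Conservation of mass: C = (3890·21.00 + 377.0·370.0) / 4267 = 221200/4267 = 51.84 mg/L; combined flow 4267 L/s.
Half-life 2.16 d → k = ln 2 / 2.16 = 0.3209 d⁻¹.
After decay, C = 51.84 × e^(−kt) = 51.84 × 0.8183 = 42.42 mg/L.
Second outfall: C = (4267·42.42 + 158.0·42.90)/4425 = 42.43 mg/L.

42.4 mg/L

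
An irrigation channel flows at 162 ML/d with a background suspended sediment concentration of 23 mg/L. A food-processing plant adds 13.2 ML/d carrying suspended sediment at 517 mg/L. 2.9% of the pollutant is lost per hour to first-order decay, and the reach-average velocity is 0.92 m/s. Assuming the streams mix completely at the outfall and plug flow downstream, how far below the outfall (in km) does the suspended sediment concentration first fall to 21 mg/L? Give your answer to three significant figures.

119 km

Flow-weighted average: C = (162.0·23.00 + 13.20·517.0) / 175.2 = 10550/175.2 = 60.22 mg/L.
2.9%/h lost → k = −ln(1 − 0.029) = 0.02943 h⁻¹.
Set 60.22·exp(−k·t) = 21 → t = ln(60.22/21)/k = 128900 s = 35.80 h.
Distance = v·t = 0.92·128900 = 118600 m = 118.6 km.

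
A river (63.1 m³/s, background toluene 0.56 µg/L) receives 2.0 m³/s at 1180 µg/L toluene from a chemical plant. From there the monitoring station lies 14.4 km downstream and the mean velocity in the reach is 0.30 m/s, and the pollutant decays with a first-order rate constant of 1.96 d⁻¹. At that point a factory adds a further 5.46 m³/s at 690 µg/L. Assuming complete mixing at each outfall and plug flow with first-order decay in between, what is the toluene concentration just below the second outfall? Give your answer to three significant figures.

Conservation of mass: C = (63.10·0.5600 + 2.000·1180) / 65.10 = 2395/65.10 = 36.79 µg/L; combined flow 65.10 m³/s.
Travel time t = 14.4·1000 / 0.30 = 48000 s = 13.33 h.
Applying C = C₀e^(−kt): 36.79 × 0.3366 = 12.38 µg/L.
Second outfall: C = (65.10·12.38 + 5.460·690.0)/70.56 = 64.82 µg/L.

64.8 µg/L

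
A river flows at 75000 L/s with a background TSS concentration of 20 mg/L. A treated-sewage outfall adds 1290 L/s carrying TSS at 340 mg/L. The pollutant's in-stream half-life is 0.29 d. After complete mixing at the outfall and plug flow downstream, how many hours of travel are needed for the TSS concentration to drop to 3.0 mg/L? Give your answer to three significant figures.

21.5 h

After mixing, C = (75000·20.00 + 1290·340.0) / 76290 = 1939000/76290 = 25.41 mg/L.
Half-life 0.29 d → k = ln 2 / 0.29 = 2.390 d⁻¹.
25.41·exp(−k·t) = 3.0 → t = ln(25.41/3.0)/k = 77230 s = 21.45 h.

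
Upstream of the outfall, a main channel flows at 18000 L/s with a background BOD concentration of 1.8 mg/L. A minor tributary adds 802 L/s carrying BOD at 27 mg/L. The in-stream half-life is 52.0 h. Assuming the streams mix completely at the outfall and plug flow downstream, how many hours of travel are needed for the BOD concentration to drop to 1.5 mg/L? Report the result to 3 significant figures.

Conservation of mass: C = (18000·1.800 + 802.0·27.00) / 18800 = 54050/18800 = 2.875 mg/L.
Half-life 52.0 h → k = ln 2 / 52.0 = 0.01333 h⁻¹ = 0.3199 d⁻¹.
2.875·exp(−k·t) = 1.5 → t = ln(2.875/1.5)/k = 175700 s = 48.80 h.

48.8 h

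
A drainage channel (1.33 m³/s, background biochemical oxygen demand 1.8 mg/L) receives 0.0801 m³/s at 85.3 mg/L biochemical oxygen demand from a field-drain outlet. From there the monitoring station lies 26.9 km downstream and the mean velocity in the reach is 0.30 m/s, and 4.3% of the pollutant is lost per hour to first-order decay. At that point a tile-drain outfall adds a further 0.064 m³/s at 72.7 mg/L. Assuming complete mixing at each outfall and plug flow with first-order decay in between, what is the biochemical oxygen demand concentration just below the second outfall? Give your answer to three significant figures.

5.25 mg/L

Mixed concentration C = ΣQC/ΣQ = (1.330·1.800 + 0.08010·85.30) / 1.410 = 9.227/1.410 = 6.543 mg/L; combined flow 1.410 m³/s.
Travel time t = 26.9·1000 / 0.30 = 89670 s = 24.91 h.
4.3%/h lost → k = −ln(1 − 0.043) = 0.04395 h⁻¹.
First-order decay: C = 6.543·exp(−k·t) = 6.543·0.3346 = 2.190 mg/L.
Second outfall: C = (1.410·2.190 + 0.06400·72.70)/1.474 = 5.251 mg/L.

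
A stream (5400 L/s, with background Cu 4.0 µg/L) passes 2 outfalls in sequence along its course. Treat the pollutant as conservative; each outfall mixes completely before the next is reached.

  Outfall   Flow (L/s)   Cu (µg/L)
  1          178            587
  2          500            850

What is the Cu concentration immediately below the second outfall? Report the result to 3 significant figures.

90.7 µg/L

After outfall 1: Q = 5400 + 178.0 = 5578 L/s; C = (5400·4.000 + 178.0·587.0)/5578 = 22.60 µg/L.
After outfall 2: Q = 5578 + 500.0 = 6078 L/s; C = (5578·22.60 + 500.0·850.0)/6078 = 90.67 µg/L.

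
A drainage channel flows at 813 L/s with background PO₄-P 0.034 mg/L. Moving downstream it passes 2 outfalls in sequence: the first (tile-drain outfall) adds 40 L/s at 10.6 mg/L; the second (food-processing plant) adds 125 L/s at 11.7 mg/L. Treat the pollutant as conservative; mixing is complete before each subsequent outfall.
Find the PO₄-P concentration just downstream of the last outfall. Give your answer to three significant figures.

1.96 mg/L

Outfall 1: combined Q = 853.0 L/s; C = (813.0·0.03400 + 40.00·10.60)/853.0 = 0.5295 mg/L.
Outfall 2: combined Q = 978.0 L/s; C = (853.0·0.5295 + 125.0·11.70)/978.0 = 1.957 mg/L.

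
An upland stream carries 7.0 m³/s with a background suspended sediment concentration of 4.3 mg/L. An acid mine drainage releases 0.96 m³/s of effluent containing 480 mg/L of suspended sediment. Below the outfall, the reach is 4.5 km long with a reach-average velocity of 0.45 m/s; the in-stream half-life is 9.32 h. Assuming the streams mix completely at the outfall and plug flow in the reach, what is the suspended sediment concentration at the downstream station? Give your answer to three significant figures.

After mixing, C = (7.000·4.300 + 0.9600·480.0) / 7.960 = 490.9/7.960 = 61.67 mg/L.
Travel time t = 4.5·1000 / 0.45 = 10000 s = 2.778 h.
Half-life 9.32 h → k = ln 2 / 9.32 = 0.07437 h⁻¹ = 1.785 d⁻¹.
Decay over the reach: 61.67·exp(−kt) = 61.67·0.8134 = 50.16 mg/L.

50.2 mg/L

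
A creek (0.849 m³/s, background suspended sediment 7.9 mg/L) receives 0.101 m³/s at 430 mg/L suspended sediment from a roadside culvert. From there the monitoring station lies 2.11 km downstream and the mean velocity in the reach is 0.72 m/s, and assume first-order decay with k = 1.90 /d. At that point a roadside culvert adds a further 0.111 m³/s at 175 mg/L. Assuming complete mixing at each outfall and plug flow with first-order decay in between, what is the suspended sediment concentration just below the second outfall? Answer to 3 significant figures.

After mixing, C = (0.8490·7.900 + 0.1010·430.0) / 0.9500 = 50.14/0.9500 = 52.78 mg/L; combined flow 0.9500 m³/s.
Travel time t = 2.11·1000 / 0.72 = 2931 s = 0.8140 h.
Applying C = C₀e^(−kt): 52.78 × 0.9376 = 49.48 mg/L.
Second outfall: C = (0.9500·49.48 + 0.1110·175.0)/1.061 = 62.61 mg/L.

62.6 mg/L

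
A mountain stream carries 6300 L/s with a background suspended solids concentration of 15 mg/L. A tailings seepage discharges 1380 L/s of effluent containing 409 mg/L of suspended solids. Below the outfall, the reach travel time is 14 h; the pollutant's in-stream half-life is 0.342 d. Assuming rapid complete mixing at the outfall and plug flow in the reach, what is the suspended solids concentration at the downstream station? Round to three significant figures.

26.3 mg/L

Mass balance: C = (6300·15.00 + 1380·409.0) / 7680 = 658900/7680 = 85.80 mg/L.
Half-life 0.342 d → k = ln 2 / 0.342 = 2.027 d⁻¹.
Applying C = C₀e^(−kt): 85.80 × 0.3066 = 26.30 mg/L.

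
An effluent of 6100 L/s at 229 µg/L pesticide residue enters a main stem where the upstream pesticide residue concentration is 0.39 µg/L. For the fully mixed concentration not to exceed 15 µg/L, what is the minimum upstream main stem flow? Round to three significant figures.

Set C_mix = 15: (Q·0.3900 + 6100·229.0) / (Q + 6100) = 15
→ Q = 6100·(229.0 − 15)/(15 − 0.3900) = 89350 L/s.

89300 L/s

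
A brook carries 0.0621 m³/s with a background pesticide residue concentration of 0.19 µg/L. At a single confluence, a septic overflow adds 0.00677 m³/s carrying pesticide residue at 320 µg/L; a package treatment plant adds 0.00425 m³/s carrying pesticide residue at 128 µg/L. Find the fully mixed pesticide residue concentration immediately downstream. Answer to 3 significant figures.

Mixed concentration C = ΣQC/ΣQ = (0.06210·0.1900 + 0.006770·320.0 + 0.004250·128.0) / 0.07312 = 2.722/0.07312 = 37.23 µg/L.

37.2 µg/L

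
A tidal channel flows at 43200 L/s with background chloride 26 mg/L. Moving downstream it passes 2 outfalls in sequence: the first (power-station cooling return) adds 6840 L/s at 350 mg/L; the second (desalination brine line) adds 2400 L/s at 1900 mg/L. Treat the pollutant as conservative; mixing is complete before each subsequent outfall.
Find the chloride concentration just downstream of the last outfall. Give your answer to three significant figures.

154 mg/L

After outfall 1: Q = 43200 + 6840 = 50040 L/s; C = (43200·26.00 + 6840·350.0)/50040 = 70.29 mg/L.
After outfall 2: Q = 50040 + 2400 = 52440 L/s; C = (50040·70.29 + 2400·1900)/52440 = 154.0 mg/L.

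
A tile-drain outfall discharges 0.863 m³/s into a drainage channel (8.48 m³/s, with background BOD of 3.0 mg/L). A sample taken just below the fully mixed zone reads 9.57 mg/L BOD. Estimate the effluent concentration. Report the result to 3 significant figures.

74.1 mg/L

Mass balance: 8.480·3.000 + 0.8630·Cₑ = 9.343·9.570
→ Cₑ = (9.343·9.570 − 8.480·3.000) / 0.8630 = 74.13 mg/L.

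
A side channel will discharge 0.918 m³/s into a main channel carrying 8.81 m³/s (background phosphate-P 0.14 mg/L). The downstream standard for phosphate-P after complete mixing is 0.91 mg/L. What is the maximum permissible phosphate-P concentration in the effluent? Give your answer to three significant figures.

8.30 mg/L

At the limit, (Qr·Cr + Qe·Cₑ)/(Qr + Qe) = 0.91:
Cₑ = (9.728·0.91 − 8.810·0.1400) / 0.9180 = 8.300 mg/L.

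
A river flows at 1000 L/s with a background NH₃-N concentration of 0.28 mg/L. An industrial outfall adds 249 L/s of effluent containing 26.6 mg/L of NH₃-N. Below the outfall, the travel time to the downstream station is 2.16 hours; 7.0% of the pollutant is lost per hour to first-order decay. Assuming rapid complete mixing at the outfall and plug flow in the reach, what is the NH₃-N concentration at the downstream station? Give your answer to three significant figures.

After mixing, C = (1000·0.2800 + 249.0·26.60) / 1249 = 6903/1249 = 5.527 mg/L.
7.0%/h lost → k = −ln(1 − 0.07) = 0.07257 h⁻¹.
Decay over the reach: 5.527·exp(−kt) = 5.527·0.8549 = 4.725 mg/L.

4.73 mg/L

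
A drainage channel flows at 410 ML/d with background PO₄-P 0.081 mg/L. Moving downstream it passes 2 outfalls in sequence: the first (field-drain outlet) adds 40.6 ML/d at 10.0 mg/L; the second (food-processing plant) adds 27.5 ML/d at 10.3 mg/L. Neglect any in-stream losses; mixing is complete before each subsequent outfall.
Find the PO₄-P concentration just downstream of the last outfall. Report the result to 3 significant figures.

Outfall 1: combined Q = 450.6 ML/d; C = (410.0·0.08100 + 40.60·10.00)/450.6 = 0.9747 mg/L.
Outfall 2: combined Q = 478.1 ML/d; C = (450.6·0.9747 + 27.50·10.30)/478.1 = 1.511 mg/L.

1.51 mg/L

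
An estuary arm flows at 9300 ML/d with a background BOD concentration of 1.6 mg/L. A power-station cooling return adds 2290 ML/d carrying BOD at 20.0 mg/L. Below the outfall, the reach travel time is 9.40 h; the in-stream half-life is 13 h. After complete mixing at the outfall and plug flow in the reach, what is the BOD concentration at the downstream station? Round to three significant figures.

3.17 mg/L

Conservation of mass: C = (9300·1.600 + 2290·20.00) / 11590 = 60680/11590 = 5.236 mg/L.
Half-life 13 h → k = ln 2 / 13 = 0.05332 h⁻¹ = 1.280 d⁻¹.
Applying C = C₀e^(−kt): 5.236 × 0.6058 = 3.172 mg/L.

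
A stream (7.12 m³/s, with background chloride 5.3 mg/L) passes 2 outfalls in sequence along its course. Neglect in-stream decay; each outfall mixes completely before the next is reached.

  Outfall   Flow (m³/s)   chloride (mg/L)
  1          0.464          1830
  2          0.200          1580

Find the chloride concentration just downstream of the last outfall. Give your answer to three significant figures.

Below outfall 1: Q → 7.584 m³/s, C = (7.120·5.300 + 0.4640·1830)/7.584 = 116.9 mg/L.
Below outfall 2: Q → 7.784 m³/s, C = (7.584·116.9 + 0.2000·1580)/7.784 = 154.5 mg/L.

155 mg/L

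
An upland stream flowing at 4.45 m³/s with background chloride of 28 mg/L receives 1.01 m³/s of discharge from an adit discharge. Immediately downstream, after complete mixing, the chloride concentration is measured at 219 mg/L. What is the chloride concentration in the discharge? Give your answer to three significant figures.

1060 mg/L

Mass balance: 4.450·28.00 + 1.010·Cₑ = 5.460·219.0
→ Cₑ = (5.460·219.0 − 4.450·28.00) / 1.010 = 1061 mg/L.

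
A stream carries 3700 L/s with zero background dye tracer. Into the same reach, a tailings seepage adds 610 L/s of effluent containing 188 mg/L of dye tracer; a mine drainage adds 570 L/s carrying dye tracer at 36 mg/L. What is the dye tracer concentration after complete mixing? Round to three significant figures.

27.7 mg/L

Mass balance: C = (3700·0 + 610.0·188.0 + 570.0·36.00) / 4880 = 135200/4880 = 27.70 mg/L.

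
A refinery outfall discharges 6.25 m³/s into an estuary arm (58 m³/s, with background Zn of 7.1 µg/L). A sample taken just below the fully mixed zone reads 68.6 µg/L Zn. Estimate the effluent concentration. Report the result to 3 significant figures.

639 µg/L

Mass balance: 58.00·7.100 + 6.250·Cₑ = 64.25·68.60
→ Cₑ = (64.25·68.60 − 58.00·7.100) / 6.250 = 639.3 µg/L.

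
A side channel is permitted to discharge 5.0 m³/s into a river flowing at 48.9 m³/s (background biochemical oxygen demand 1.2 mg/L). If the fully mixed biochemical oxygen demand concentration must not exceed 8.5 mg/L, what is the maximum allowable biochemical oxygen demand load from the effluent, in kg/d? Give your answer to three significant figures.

Mass balance at the limit: 48.90·1.200 + 5.000·Cₑ = 53.90·8.5 → Cₑ = 79.89 mg/L.
Load = 5.000 m³/s × 79.89 g/m³ × 86 400 s/d = 34510 kg/d.

34500 kg/d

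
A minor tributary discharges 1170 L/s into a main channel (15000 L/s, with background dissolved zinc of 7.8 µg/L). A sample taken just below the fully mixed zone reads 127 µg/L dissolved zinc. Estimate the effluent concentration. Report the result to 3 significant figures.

Mass balance: 15000·7.800 + 1170·Cₑ = 16170·127.0
→ Cₑ = (16170·127.0 − 15000·7.800) / 1170 = 1655 µg/L.

1660 µg/L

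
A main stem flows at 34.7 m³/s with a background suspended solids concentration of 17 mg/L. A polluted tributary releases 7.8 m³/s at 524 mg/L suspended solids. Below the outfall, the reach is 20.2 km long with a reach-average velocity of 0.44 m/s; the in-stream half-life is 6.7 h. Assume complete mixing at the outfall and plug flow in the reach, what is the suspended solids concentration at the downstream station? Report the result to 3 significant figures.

After mixing, C = (34.70·17.00 + 7.800·524.0) / 42.50 = 4677/42.50 = 110.0 mg/L.
Travel time t = 20.2·1000 / 0.44 = 45910 s = 12.75 h.
Half-life 6.7 h → k = ln 2 / 6.7 = 0.1035 h⁻¹ = 2.483 d⁻¹.
Decay over the reach: 110.0·exp(−kt) = 110.0·0.2673 = 29.42 mg/L.

29.4 mg/L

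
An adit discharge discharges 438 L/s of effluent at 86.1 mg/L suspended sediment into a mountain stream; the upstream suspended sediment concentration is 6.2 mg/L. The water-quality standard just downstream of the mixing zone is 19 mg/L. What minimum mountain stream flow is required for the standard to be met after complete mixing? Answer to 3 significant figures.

Set C_mix = 19: (Q·6.200 + 438.0·86.10) / (Q + 438.0) = 19
→ Q = 438.0·(86.10 − 19)/(19 − 6.200) = 2296 L/s.

2300 L/s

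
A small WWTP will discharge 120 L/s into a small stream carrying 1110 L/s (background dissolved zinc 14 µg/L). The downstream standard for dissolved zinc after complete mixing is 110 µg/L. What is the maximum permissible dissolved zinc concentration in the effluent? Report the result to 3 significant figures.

998 µg/L

At the limit, (Qr·Cr + Qe·Cₑ)/(Qr + Qe) = 110:
Cₑ = (1230·110 − 1110·14.00) / 120.0 = 998.0 µg/L.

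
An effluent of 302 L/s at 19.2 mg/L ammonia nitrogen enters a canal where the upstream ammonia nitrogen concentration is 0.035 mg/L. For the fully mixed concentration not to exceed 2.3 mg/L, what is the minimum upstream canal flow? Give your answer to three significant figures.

Set C_mix = 2.3: (Q·0.03500 + 302.0·19.20) / (Q + 302.0) = 2.3
→ Q = 302.0·(19.20 − 2.3)/(2.3 − 0.03500) = 2253 L/s.

2250 L/s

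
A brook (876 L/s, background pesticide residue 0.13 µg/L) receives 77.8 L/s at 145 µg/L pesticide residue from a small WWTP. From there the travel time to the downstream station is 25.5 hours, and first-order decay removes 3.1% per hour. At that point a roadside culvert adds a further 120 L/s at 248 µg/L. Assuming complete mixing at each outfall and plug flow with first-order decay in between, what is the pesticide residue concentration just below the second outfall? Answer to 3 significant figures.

32.5 µg/L

Mass balance: C = (876.0·0.1300 + 77.80·145.0) / 953.8 = 11390/953.8 = 11.95 µg/L; combined flow 953.8 L/s.
3.1%/h lost → k = −ln(1 − 0.031) = 0.03149 h⁻¹.
After decay, C = 11.95 × e^(−kt) = 11.95 × 0.4480 = 5.352 µg/L.
At the second outfall, C = (953.8·5.352 + 120.0·248.0) / (953.8 + 120.0) = 32.47 µg/L.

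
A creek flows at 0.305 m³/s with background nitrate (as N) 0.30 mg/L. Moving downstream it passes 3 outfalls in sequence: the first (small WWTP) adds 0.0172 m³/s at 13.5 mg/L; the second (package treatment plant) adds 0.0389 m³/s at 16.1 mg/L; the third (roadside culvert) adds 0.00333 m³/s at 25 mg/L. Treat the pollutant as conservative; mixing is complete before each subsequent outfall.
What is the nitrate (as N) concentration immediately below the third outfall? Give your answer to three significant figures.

2.84 mg/L

Outfall 1: combined Q = 0.3222 m³/s; C = (0.3050·0.3000 + 0.01720·13.50)/0.3222 = 1.005 mg/L.
Outfall 2: combined Q = 0.3611 m³/s; C = (0.3222·1.005 + 0.03890·16.10)/0.3611 = 2.631 mg/L.
Outfall 3: combined Q = 0.3644 m³/s; C = (0.3611·2.631 + 0.003330·25.00)/0.3644 = 2.835 mg/L.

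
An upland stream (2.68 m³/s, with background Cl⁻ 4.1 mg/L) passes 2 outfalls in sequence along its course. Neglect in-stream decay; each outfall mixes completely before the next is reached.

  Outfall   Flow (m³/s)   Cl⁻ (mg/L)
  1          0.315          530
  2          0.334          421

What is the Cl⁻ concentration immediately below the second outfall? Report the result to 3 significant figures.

Outfall 1: combined Q = 2.995 m³/s; C = (2.680·4.100 + 0.3150·530.0)/2.995 = 59.41 mg/L.
Outfall 2: combined Q = 3.329 m³/s; C = (2.995·59.41 + 0.3340·421.0)/3.329 = 95.69 mg/L.

95.7 mg/L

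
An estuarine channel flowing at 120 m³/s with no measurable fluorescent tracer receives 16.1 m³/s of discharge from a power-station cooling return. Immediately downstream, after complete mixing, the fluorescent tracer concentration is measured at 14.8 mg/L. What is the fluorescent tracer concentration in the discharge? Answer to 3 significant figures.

125 mg/L

Mass balance: 120.0·0 + 16.10·Cₑ = 136.1·14.80
→ Cₑ = (136.1·14.80 − 120.0·0) / 16.10 = 125.1 mg/L.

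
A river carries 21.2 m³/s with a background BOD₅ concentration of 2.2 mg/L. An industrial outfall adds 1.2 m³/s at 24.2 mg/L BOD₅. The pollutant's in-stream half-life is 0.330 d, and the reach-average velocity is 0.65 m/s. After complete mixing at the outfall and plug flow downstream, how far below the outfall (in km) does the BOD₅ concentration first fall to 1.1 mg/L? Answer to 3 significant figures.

30.0 km

Flow-weighted average: C = (21.20·2.200 + 1.200·24.20) / 22.40 = 75.68/22.40 = 3.379 mg/L.
Half-life 0.330 d → k = ln 2 / 0.330 = 2.100 d⁻¹.
Set 3.379·exp(−k·t) = 1.1 → t = ln(3.379/1.1)/k = 46160 s = 12.82 h.
Distance = v·t = 0.65·46160 = 30000 m = 30.00 km.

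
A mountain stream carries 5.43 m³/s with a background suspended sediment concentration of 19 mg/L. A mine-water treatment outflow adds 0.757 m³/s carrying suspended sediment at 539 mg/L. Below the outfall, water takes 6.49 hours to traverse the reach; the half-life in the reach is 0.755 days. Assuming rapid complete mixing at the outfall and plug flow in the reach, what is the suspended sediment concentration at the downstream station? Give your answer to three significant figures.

Flow-weighted average: C = (5.430·19.00 + 0.7570·539.0) / 6.187 = 511.2/6.187 = 82.62 mg/L.
Half-life 0.755 d → k = ln 2 / 0.755 = 0.9181 d⁻¹.
First-order decay: C = 82.62·exp(−k·t) = 82.62·0.7802 = 64.46 mg/L.

64.5 mg/L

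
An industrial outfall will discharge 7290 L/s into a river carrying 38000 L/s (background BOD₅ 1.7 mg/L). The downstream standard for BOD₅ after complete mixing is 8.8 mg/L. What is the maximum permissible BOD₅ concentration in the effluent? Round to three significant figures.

At the limit, (Qr·Cr + Qe·Cₑ)/(Qr + Qe) = 8.8:
Cₑ = (45290·8.8 − 38000·1.700) / 7290 = 45.81 mg/L.

45.8 mg/L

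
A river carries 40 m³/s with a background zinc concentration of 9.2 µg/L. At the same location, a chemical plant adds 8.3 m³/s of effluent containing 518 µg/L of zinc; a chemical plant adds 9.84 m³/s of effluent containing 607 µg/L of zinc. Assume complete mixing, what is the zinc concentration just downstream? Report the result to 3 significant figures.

After mixing, C = (40.00·9.200 + 8.300·518.0 + 9.840·607.0) / 58.14 = 10640/58.14 = 183.0 µg/L.

183 µg/L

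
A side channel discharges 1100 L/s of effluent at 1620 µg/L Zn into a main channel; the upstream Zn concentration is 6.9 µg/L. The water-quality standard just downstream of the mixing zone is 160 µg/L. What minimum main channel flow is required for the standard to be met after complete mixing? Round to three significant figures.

10500 L/s

Set C_mix = 160: (Q·6.900 + 1100·1620) / (Q + 1100) = 160
→ Q = 1100·(1620 − 160)/(160 − 6.900) = 10490 L/s.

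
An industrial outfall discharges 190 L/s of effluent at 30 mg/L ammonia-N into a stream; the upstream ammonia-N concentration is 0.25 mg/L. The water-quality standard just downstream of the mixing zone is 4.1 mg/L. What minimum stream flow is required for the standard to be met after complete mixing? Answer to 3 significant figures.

Set C_mix = 4.1: (Q·0.2500 + 190.0·30.00) / (Q + 190.0) = 4.1
→ Q = 190.0·(30.00 − 4.1)/(4.1 − 0.2500) = 1278 L/s.

1280 L/s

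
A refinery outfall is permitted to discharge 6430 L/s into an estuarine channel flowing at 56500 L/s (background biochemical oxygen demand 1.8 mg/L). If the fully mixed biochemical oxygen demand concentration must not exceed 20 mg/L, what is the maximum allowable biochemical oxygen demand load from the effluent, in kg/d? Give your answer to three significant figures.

Mass balance at the limit: 56500·1.800 + 6430·Cₑ = 62930·20 → Cₑ = 179.9 mg/L.
6430 L/s = 6.430 m³/s. Load = 6.430 m³/s × 179.9 g/m³ × 86 400 s/d = 99960 kg/d.

100000 kg/d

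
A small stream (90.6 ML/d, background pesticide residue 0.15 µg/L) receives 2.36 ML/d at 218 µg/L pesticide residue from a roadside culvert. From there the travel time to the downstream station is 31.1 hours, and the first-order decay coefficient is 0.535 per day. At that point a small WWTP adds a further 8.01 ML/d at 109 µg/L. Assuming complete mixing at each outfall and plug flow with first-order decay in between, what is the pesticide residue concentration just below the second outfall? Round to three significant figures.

11.3 µg/L

Mass balance: C = (90.60·0.1500 + 2.360·218.0) / 92.96 = 528.1/92.96 = 5.681 µg/L; combined flow 92.96 ML/d.
After decay, C = 5.681 × e^(−kt) = 5.681 × 0.4999 = 2.840 µg/L.
At the second outfall, C = (92.96·2.840 + 8.010·109.0) / (92.96 + 8.010) = 11.26 µg/L.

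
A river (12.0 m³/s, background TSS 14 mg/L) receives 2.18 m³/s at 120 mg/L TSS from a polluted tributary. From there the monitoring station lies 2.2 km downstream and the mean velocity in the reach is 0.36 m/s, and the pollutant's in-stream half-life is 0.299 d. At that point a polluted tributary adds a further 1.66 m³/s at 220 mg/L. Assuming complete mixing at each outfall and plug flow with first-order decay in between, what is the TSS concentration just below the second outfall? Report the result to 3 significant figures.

Mixed concentration C = ΣQC/ΣQ = (12.00·14.00 + 2.180·120.0) / 14.18 = 429.6/14.18 = 30.30 mg/L; combined flow 14.18 m³/s.
Travel time t = 2.2·1000 / 0.36 = 6111 s = 1.698 h.
Half-life 0.299 d → k = ln 2 / 0.299 = 2.318 d⁻¹.
Decay over the reach: 30.30·exp(−kt) = 30.30·0.8488 = 25.71 mg/L.
Second outfall: C = (14.18·25.71 + 1.660·220.0)/15.84 = 46.08 mg/L.

46.1 mg/L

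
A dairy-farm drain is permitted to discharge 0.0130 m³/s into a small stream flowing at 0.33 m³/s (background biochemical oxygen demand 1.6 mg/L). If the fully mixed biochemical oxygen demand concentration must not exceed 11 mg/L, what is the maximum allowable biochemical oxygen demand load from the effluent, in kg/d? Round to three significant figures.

280 kg/d

Mass balance at the limit: 0.3300·1.600 + 0.01300·Cₑ = 0.3430·11 → Cₑ = 249.6 mg/L.
Load = 0.01300 m³/s × 249.6 g/m³ × 86 400 s/d = 280.4 kg/d.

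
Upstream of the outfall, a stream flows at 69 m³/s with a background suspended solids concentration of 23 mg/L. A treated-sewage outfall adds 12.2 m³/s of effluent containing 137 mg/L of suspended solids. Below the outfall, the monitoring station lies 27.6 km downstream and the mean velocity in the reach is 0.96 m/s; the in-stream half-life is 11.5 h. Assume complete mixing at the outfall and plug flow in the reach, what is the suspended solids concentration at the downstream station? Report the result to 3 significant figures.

Flow-weighted average: C = (69.00·23.00 + 12.20·137.0) / 81.20 = 3258/81.20 = 40.13 mg/L.
Travel time t = 27.6·1000 / 0.96 = 28750 s = 7.986 h.
Half-life 11.5 h → k = ln 2 / 11.5 = 0.06027 h⁻¹ = 1.447 d⁻¹.
Applying C = C₀e^(−kt): 40.13 × 0.6179 = 24.80 mg/L.

24.8 mg/L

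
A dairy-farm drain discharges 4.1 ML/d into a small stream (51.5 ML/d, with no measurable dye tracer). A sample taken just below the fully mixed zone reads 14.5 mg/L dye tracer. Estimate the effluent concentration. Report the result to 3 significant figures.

Mass balance: 51.50·0 + 4.100·Cₑ = 55.60·14.50
→ Cₑ = (55.60·14.50 − 51.50·0) / 4.100 = 196.6 mg/L.

197 mg/L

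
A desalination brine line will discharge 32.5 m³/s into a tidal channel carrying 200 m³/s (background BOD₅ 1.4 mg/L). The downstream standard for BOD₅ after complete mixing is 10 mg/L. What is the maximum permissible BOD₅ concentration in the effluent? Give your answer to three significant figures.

At the limit, (Qr·Cr + Qe·Cₑ)/(Qr + Qe) = 10:
Cₑ = (232.5·10 − 200.0·1.400) / 32.50 = 62.92 mg/L.

62.9 mg/L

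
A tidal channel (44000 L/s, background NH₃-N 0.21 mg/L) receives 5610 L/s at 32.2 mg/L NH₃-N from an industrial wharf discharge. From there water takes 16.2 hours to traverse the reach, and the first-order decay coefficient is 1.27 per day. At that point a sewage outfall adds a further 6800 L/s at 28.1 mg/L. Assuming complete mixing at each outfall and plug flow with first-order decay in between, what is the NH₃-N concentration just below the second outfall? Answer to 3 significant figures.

After mixing, C = (44000·0.2100 + 5610·32.20) / 49610 = 189900/49610 = 3.827 mg/L; combined flow 49610 L/s.
First-order decay: C = 3.827·exp(−k·t) = 3.827·0.4243 = 1.624 mg/L.
Second outfall: C = (49610·1.624 + 6800·28.10)/56410 = 4.816 mg/L.

4.82 mg/L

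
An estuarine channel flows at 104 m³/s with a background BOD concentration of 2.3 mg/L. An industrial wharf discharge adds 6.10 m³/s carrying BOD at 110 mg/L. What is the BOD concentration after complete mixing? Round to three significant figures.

8.27 mg/L

Mixed concentration C = ΣQC/ΣQ = (104.0·2.300 + 6.100·110.0) / 110.1 = 910.2/110.1 = 8.267 mg/L.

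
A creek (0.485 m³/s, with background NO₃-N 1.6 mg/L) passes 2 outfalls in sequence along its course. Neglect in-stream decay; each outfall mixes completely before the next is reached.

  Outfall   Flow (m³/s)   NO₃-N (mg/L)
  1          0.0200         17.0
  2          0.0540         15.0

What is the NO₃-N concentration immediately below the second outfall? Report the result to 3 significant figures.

Below outfall 1: Q → 0.5050 m³/s, C = (0.4850·1.600 + 0.02000·17.00)/0.5050 = 2.210 mg/L.
Below outfall 2: Q → 0.5590 m³/s, C = (0.5050·2.210 + 0.05400·15.00)/0.5590 = 3.445 mg/L.

3.45 mg/L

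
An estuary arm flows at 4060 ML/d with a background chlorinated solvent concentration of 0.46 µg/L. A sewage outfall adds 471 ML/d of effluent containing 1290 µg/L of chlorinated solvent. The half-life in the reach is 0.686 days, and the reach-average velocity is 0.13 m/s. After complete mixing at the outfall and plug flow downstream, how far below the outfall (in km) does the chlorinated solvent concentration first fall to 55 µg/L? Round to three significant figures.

9.94 km

Mass balance: C = (4060·0.4600 + 471.0·1290) / 4531 = 609500/4531 = 134.5 µg/L.
Half-life 0.686 d → k = ln 2 / 0.686 = 1.010 d⁻¹.
Set 134.5·exp(−k·t) = 55 → t = ln(134.5/55)/k = 76470 s = 21.24 h.
Distance = v·t = 0.13·76470 = 9941 m = 9.941 km.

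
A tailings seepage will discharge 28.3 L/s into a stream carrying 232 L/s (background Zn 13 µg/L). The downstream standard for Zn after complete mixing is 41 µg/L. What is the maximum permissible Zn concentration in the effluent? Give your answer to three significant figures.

271 µg/L

At the limit, (Qr·Cr + Qe·Cₑ)/(Qr + Qe) = 41:
Cₑ = (260.3·41 − 232.0·13.00) / 28.30 = 270.5 µg/L.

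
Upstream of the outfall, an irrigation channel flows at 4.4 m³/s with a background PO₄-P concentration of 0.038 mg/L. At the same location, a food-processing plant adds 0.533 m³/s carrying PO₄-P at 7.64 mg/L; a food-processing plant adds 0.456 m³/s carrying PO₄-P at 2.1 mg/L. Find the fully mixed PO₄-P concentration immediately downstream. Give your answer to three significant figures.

0.964 mg/L

Mixed concentration C = ΣQC/ΣQ = (4.400·0.03800 + 0.5330·7.640 + 0.4560·2.100) / 5.389 = 5.197/5.389 = 0.9644 mg/L.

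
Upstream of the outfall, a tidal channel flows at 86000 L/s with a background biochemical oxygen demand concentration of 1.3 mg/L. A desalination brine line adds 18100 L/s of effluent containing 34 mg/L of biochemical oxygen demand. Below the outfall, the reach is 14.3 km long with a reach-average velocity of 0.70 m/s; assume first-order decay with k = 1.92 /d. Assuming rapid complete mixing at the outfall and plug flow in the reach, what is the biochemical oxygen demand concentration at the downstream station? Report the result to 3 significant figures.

Mixed concentration C = ΣQC/ΣQ = (86000·1.300 + 18100·34.00) / 104100 = 727200/104100 = 6.986 mg/L.
Travel time t = 14.3·1000 / 0.70 = 20430 s = 5.675 h.
Applying C = C₀e^(−kt): 6.986 × 0.6351 = 4.437 mg/L.

4.44 mg/L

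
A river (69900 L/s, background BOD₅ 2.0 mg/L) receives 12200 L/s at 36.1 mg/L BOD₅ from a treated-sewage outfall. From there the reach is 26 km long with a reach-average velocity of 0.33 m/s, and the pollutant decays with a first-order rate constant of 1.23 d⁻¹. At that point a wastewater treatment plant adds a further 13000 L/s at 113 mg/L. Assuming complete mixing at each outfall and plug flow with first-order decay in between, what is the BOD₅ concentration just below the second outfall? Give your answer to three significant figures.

17.4 mg/L

Mixed concentration C = ΣQC/ΣQ = (69900·2.000 + 12200·36.10) / 82100 = 580200/82100 = 7.067 mg/L; combined flow 82100 L/s.
Travel time t = 26·1000 / 0.33 = 78790 s = 21.89 h.
Decay over the reach: 7.067·exp(−kt) = 7.067·0.3257 = 2.302 mg/L.
At the second outfall, C = (82100·2.302 + 13000·113.0) / (82100 + 13000) = 17.43 mg/L.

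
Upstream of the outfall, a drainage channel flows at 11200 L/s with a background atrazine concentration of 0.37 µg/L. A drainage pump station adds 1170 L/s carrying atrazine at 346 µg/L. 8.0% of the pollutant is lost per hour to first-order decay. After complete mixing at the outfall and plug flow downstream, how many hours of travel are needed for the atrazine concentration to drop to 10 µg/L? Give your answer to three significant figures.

After mixing, C = (11200·0.3700 + 1170·346.0) / 12370 = 409000/12370 = 33.06 µg/L.
8.0%/h lost → k = −ln(1 − 0.08) = 0.08338 h⁻¹.
33.06·exp(−k·t) = 10 → t = ln(33.06/10)/k = 51630 s = 14.34 h.

14.3 h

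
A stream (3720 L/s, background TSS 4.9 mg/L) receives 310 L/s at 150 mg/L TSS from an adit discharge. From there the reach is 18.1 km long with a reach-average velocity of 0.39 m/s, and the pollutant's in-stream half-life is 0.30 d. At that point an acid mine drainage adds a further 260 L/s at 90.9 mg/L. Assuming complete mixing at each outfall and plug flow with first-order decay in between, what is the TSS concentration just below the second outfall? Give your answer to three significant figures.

Mass balance: C = (3720·4.900 + 310.0·150.0) / 4030 = 64730/4030 = 16.06 mg/L; combined flow 4030 L/s.
Travel time t = 18.1·1000 / 0.39 = 46410 s = 12.89 h.
Half-life 0.30 d → k = ln 2 / 0.30 = 2.310 d⁻¹.
First-order decay: C = 16.06·exp(−k·t) = 16.06·0.2891 = 4.643 mg/L.
Second outfall: C = (4030·4.643 + 260.0·90.90)/4290 = 9.871 mg/L.

9.87 mg/L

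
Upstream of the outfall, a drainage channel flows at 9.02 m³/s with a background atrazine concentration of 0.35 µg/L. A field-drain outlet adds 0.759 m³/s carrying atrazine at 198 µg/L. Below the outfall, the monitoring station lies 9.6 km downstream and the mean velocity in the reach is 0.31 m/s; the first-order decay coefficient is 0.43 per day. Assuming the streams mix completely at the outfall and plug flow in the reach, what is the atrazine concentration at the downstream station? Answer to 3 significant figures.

13.4 µg/L

After mixing, C = (9.020·0.3500 + 0.7590·198.0) / 9.779 = 153.4/9.779 = 15.69 µg/L.
Travel time t = 9.6·1000 / 0.31 = 30970 s = 8.602 h.
Decay over the reach: 15.69·exp(−kt) = 15.69·0.8572 = 13.45 µg/L.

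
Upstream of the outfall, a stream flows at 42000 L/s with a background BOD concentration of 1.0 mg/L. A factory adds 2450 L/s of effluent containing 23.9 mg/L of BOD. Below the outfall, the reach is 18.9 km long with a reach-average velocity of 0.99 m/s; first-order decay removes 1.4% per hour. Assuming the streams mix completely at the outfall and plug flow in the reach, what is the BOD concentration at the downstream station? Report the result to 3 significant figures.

2.10 mg/L

Mass balance: C = (42000·1.000 + 2450·23.90) / 44450 = 100600/44450 = 2.262 mg/L.
Travel time t = 18.9·1000 / 0.99 = 19090 s = 5.303 h.
1.4%/h lost → k = −ln(1 − 0.014) = 0.01410 h⁻¹.
Decay over the reach: 2.262·exp(−kt) = 2.262·0.9280 = 2.099 mg/L.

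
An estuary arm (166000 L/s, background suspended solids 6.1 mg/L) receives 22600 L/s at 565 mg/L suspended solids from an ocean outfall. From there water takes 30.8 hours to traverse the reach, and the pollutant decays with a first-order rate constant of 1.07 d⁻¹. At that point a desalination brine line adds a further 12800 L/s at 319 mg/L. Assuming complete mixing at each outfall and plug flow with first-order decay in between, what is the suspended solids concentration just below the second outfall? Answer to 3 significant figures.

Flow-weighted average: C = (166000·6.100 + 22600·565.0) / 188600 = 13780000/188600 = 73.07 mg/L; combined flow 188600 L/s.
First-order decay: C = 73.07·exp(−k·t) = 73.07·0.2533 = 18.51 mg/L.
At the second outfall, C = (188600·18.51 + 12800·319.0) / (188600 + 12800) = 37.61 mg/L.

37.6 mg/L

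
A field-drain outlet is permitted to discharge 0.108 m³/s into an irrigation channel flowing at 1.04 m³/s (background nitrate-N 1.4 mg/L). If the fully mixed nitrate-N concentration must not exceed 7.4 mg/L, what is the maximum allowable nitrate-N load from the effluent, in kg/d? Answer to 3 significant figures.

608 kg/d

Mass balance at the limit: 1.040·1.400 + 0.1080·Cₑ = 1.148·7.4 → Cₑ = 65.18 mg/L.
Load = 0.1080 m³/s × 65.18 g/m³ × 86 400 s/d = 608.2 kg/d.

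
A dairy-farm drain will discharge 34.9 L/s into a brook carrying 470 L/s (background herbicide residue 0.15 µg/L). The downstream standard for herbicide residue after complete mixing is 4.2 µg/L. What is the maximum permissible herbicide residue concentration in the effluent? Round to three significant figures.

At the limit, (Qr·Cr + Qe·Cₑ)/(Qr + Qe) = 4.2:
Cₑ = (504.9·4.2 − 470.0·0.1500) / 34.90 = 58.74 µg/L.

58.7 µg/L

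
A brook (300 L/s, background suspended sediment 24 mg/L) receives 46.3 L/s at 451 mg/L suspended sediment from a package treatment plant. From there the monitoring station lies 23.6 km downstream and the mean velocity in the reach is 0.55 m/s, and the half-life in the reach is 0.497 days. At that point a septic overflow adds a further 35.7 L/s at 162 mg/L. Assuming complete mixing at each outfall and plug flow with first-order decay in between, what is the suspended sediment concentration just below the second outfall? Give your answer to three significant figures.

After mixing, C = (300.0·24.00 + 46.30·451.0) / 346.3 = 28080/346.3 = 81.09 mg/L; combined flow 346.3 L/s.
Travel time t = 23.6·1000 / 0.55 = 42910 s = 11.92 h.
Half-life 0.497 d → k = ln 2 / 0.497 = 1.395 d⁻¹.
After decay, C = 81.09 × e^(−kt) = 81.09 × 0.5003 = 40.57 mg/L.
Second outfall: C = (346.3·40.57 + 35.70·162.0)/382.0 = 51.91 mg/L.

51.9 mg/L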